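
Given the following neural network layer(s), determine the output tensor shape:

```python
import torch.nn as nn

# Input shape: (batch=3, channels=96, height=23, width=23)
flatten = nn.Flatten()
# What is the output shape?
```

Input: (3, 96, 23, 23) -> Output: (3, 50784)

Answer: (3, 50784)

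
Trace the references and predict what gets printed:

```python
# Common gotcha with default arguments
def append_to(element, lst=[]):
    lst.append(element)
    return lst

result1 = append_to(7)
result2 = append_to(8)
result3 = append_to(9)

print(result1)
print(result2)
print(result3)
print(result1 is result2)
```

Key concept: mutable default argument gotcha.
Step by step:
`result1 = append_to(7)` → result1 = [7]
`result2 = append_to(8)` → result1 = [7, 8] (same object as result2); result2 = [7, 8] (same object as result1)
`result3 = append_to(9)` → result1 = [7, 8, 9] (same object as result2, result3); result2 = [7, 8, 9] (same object as result1, result3); result3 = [7, 8, 9] (same object as result1, result2)
`print(result1)` → prints [7, 8, 9]
`print(result2)` → prints [7, 8, 9]
`print(result3)` → prints [7, 8, 9]
`print(result1 is result2)` → prints True

Answer:
[7, 8, 9]
[7, 8, 9]
[7, 8, 9]
True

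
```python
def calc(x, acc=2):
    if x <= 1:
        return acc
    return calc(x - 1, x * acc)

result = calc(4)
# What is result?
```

Accumulator trace (n, acc): (4, 2) -> (3, 8) -> (2, 24) -> (1, 48) -> return 48

Answer: 48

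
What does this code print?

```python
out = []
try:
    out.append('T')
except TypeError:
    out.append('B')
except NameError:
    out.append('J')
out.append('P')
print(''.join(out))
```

Execution trace: 'T' (try body, no exception) → 'P' (after the try/except). Output: TP

Answer: TP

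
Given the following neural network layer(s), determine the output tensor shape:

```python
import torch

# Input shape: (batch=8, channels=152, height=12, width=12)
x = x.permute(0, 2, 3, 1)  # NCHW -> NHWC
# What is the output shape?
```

Input: (8, 152, 12, 12) -> Output: (8, 12, 12, 152)

Answer: (8, 12, 12, 152)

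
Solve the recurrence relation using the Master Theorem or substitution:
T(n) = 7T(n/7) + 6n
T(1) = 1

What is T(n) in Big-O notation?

By Master Theorem: a=7, b=7, f(n)=6n. Since log_7(7) = 1 and f(n) = Θ(n^1), Case 2 applies. T(n) = O(n log n).

Answer: O(n log n)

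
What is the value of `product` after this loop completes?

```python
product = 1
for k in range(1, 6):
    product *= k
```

5! = 120
`product` takes the values: 1 → 2 → 6 → 24 → 120

Answer: 120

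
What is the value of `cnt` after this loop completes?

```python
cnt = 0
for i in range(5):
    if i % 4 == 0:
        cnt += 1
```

Count numbers divisible by 4 in range(5)
`cnt` takes the values: 0 → 1 → 2

Answer: 2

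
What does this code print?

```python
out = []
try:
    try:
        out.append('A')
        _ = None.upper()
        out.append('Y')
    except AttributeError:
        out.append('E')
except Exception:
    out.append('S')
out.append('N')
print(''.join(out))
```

Execution trace: 'A' (inner try body) → 'E' (inner except AttributeError) → 'N' (after the try/except). Output: AEN

Answer: AEN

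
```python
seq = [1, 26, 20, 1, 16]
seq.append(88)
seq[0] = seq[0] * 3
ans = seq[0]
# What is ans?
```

Trace:
`seq = [1, 26, 20, 1, 16]` → seq = [1, 26, 20, 1, 16]
`seq.append(88)` → seq = [1, 26, 20, 1, 16, 88]
`seq[0] = seq[0] * 3` → seq = [3, 26, 20, 1, 16, 88]
`ans = seq[0]` → ans = 3
So ans = 3

Answer: 3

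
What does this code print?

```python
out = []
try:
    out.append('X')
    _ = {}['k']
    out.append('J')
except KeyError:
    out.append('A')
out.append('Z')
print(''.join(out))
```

Execution trace: 'X' (try body) → 'A' (except KeyError) → 'Z' (after the try/except). Output: XAZ

Answer: XAZ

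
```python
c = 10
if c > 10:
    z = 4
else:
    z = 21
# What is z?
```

Trace:
`c = 10` → c = 10
`if c > 10: ...` → c > 10 is False, take else branch → z = 21
So z = 21

Answer: 21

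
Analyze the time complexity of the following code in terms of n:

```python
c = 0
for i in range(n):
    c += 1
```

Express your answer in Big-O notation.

Each loop level contributes: n. Multiplying the contributions gives O(n).

Answer: O(n)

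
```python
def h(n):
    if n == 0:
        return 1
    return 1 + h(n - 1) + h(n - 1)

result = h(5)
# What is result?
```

h(n) = 1 + 2·h(n-1), h(0)=1. Closed form: (1+1)·2^5 - 1 = 63.

Answer: 63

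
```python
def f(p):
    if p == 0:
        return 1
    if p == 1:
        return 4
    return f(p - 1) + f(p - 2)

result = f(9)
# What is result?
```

Build up from base cases: f(0)=1, f(1)=4, f(2)=5, f(3)=9, f(4)=14, f(5)=23, f(6)=37, ..., f(9)=157

Answer: 157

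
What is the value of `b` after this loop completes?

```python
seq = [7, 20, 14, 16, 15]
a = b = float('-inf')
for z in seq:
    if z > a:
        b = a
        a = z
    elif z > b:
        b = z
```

Second largest (with repeats) in [7, 20, 14, 16, 15]
`b` takes the values: -inf → 7 → 14 → 16

Answer: 16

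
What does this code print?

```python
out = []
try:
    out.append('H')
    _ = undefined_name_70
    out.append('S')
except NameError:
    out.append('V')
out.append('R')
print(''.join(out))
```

Execution trace: 'H' (try body) → 'V' (except NameError) → 'R' (after the try/except). Output: HVR

Answer: HVR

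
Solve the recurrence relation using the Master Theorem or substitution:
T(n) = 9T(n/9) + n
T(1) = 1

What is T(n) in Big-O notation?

By Master Theorem: a=9, b=9, f(n)=n. Since log_9(9) = 1 and f(n) = Θ(n^1), Case 2 applies. T(n) = O(n log n).

Answer: O(n log n)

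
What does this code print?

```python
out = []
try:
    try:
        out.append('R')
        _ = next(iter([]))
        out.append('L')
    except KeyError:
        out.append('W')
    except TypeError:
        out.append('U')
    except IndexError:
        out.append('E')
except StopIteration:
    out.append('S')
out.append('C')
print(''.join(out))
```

Execution trace: 'R' (try body) → 'S' (outer except StopIteration) → 'C' (after the try/except). Output: RSC

Answer: RSC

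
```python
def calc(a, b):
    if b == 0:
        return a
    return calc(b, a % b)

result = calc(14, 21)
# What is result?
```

calc(14, 21) -> calc(21, 14) -> calc(14, 7) -> calc(7, 0) -> 7

Answer: 7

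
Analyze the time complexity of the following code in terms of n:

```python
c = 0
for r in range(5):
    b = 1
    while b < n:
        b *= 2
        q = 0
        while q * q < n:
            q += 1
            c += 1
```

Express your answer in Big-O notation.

Each loop level contributes: 1 × log n × √n. Multiplying the contributions gives O(√n log n).

Answer: O(√n log n)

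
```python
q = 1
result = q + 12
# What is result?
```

Trace:
`q = 1` → q = 1
`result = q + 12` → result = 13
So result = 13

Answer: 13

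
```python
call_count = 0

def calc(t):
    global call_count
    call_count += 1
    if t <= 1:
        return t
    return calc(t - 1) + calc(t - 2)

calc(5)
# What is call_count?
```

Calls(t) = 1 + Calls(t-1) + Calls(t-2); Calls(0)=Calls(1)=1. For t=5 this gives 15.

Answer: 15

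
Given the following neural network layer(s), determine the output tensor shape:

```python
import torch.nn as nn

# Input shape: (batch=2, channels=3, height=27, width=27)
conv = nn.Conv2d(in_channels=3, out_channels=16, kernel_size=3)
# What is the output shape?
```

Input: (2, 3, 27, 27) -> Output: (2, 16, 25, 25)

Answer: (2, 16, 25, 25)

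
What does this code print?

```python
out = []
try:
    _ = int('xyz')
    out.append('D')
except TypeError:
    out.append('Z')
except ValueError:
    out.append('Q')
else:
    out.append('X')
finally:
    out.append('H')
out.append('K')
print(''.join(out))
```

Execution trace: 'Q' (except ValueError) → 'H' (finally) → 'K' (after the try/except). Output: QHK

Answer: QHK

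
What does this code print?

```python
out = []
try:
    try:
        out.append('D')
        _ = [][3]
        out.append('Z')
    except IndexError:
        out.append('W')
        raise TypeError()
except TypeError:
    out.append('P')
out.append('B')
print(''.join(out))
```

Execution trace: 'D' (inner try body) → 'W' (inner except IndexError) → 'P' (outer except TypeError) → 'B' (after the try/except). Output: DWPB

Answer: DWPB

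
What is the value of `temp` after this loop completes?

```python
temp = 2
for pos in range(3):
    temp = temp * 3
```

Multiply by 3, 3 times: 2 * 3^3 = 54
`temp` takes the values: 2 → 6 → 18 → 54

Answer: 54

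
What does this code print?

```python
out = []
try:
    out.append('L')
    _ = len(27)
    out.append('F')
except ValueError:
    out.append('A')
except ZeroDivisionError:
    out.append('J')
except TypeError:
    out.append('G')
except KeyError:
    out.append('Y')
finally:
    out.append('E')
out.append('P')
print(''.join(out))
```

Execution trace: 'L' (try body) → 'G' (except TypeError) → 'E' (finally) → 'P' (after the try/except). Output: LGEP

Answer: LGEP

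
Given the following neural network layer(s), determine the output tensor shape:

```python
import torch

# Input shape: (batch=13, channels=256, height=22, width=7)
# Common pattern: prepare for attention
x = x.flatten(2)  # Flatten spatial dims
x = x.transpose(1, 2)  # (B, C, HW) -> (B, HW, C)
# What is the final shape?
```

Input: (13, 256, 22, 7) -> after flatten(2): (13, 256, 154) -> Output: (13, 154, 256)

Answer: (13, 154, 256)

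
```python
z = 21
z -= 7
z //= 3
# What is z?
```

Trace:
`z = 21` → z = 21
`z -= 7` → z = 14
`z //= 3` → z = 4
So z = 4

Answer: 4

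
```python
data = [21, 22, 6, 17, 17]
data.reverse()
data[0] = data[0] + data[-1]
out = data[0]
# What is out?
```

Trace:
`data = [21, 22, 6, 17, 17]` → data = [21, 22, 6, 17, 17]
`data.reverse()` → data = [17, 17, 6, 22, 21]
`data[0] = data[0] + data[-1]` → data = [38, 17, 6, 22, 21]
`out = data[0]` → out = 38
So out = 38

Answer: 38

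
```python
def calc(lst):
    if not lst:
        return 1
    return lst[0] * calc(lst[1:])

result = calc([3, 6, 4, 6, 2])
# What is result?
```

Product over [3, 6, 4, 6, 2] = 3 * 6 * 4 * 6 * 2 = 864

Answer: 864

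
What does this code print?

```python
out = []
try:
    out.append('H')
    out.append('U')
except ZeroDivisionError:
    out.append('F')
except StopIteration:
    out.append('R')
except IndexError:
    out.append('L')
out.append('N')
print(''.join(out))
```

Execution trace: 'H' (try body) → 'U' (try body, no exception) → 'N' (after the try/except). Output: HUN

Answer: HUN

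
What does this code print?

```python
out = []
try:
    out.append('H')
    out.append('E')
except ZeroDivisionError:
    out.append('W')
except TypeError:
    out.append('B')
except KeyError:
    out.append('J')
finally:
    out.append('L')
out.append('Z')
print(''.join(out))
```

Execution trace: 'H' (try body) → 'E' (try body, no exception) → 'L' (finally) → 'Z' (after the try/except). Output: HELZ

Answer: HELZ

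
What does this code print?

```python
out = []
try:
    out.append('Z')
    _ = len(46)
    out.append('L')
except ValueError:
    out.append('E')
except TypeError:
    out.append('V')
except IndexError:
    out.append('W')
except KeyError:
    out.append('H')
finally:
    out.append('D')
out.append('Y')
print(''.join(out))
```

Execution trace: 'Z' (try body) → 'V' (except TypeError) → 'D' (finally) → 'Y' (after the try/except). Output: ZVDY

Answer: ZVDY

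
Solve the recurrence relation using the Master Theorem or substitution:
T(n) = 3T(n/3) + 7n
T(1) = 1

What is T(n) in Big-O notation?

By Master Theorem: a=3, b=3, f(n)=7n. Since log_3(3) = 1 and f(n) = Θ(n^1), Case 2 applies. T(n) = O(n log n).

Answer: O(n log n)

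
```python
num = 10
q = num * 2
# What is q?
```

Trace:
`num = 10` → num = 10
`q = num * 2` → q = 20
So q = 20

Answer: 20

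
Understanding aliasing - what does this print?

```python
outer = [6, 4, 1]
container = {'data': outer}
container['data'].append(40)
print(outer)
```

Key concept: dict holds reference to list.
Step by step:
`outer = [6, 4, 1]` → outer = [6, 4, 1]
`container = {'data': outer}` → container = {'data': [6, 4, 1]}
`container['data'].append(40)` → outer = [6, 4, 1, 40]; container = {'data': [6, 4, 1, 40]}
`print(outer)` → prints [6, 4, 1, 40]

Answer: [6, 4, 1, 40]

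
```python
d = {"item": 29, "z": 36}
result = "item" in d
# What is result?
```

Trace:
`d = {"item": 29, "z": 36}` → d = {'item': 29, 'z': 36}
`result = "item" in d` → result = True
So result = True

Answer: True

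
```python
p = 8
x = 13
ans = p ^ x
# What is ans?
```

Trace:
`p = 8` → p = 8
`x = 13` → x = 13
`ans = p ^ x` → ans = 5
So ans = 5

Answer: 5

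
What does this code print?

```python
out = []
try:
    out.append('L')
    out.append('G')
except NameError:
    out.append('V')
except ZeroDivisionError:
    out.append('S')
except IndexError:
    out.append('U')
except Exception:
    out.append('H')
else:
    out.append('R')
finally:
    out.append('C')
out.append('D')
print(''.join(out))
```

Execution trace: 'L' (try body) → 'G' (try body, no exception) → 'R' (else) → 'C' (finally) → 'D' (after the try/except). Output: LGRCD

Answer: LGRCD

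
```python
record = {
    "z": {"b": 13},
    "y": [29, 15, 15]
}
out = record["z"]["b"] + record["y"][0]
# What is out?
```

Trace:
`record = { ...` → record = {'z': {'b': 13}, 'y': [29, 15, 15]}
`out = record["z"]["b"] + record["y"][0]` → out = 42
So out = 42

Answer: 42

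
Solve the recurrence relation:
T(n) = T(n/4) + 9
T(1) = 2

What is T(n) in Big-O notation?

Each step divides n by 4 and adds 9. After log_4(n) steps we reach T(1)=2. So T(n) = 9·log_4(n) + 2 = O(log n).

Answer: O(log n)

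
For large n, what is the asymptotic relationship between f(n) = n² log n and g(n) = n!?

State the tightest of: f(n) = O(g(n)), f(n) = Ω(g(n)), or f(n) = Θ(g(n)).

n² log n vs n!: f(n) = O(g(n)) but not Ω(g(n)) — n! grows strictly faster than n² log n.

Answer: f(n) = O(g(n)) but not Ω(g(n)) — n! grows strictly faster than n² log n.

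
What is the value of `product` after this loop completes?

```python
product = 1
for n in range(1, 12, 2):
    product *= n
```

Product of 1, 3, 5, ... up to 11
`product` takes the values: 1 → 3 → 15 → 105 → 945 → 10395

Answer: 10395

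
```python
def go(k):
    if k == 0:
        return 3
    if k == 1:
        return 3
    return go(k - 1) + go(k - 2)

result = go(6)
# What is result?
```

Build up from base cases: go(0)=3, go(1)=3, go(2)=6, go(3)=9, go(4)=15, go(5)=24, go(6)=39

Answer: 39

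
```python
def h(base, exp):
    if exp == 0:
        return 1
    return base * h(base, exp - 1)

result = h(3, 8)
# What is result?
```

h(3, 8) = 3 * 3 * 3 * 3 * 3 * 3 * 3 * 3 = 6561

Answer: 6561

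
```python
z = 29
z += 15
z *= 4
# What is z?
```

Trace:
`z = 29` → z = 29
`z += 15` → z = 44
`z *= 4` → z = 176
So z = 176

Answer: 176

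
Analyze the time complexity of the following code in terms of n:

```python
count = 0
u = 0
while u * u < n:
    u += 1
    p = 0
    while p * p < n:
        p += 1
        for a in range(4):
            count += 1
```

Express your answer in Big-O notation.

Each loop level contributes: √n × √n × 1. Multiplying the contributions gives O(n).

Answer: O(n)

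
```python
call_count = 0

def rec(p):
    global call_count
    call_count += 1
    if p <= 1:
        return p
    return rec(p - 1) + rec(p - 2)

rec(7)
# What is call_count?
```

Calls(p) = 1 + Calls(p-1) + Calls(p-2); Calls(0)=Calls(1)=1. For p=7 this gives 41.

Answer: 41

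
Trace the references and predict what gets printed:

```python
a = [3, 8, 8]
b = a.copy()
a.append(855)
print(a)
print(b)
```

Key concept: list.copy() creates independent copy.
Step by step:
`a = [3, 8, 8]` → a = [3, 8, 8]
`b = a.copy()` → b = [3, 8, 8]
`a.append(855)` → a = [3, 8, 8, 855]
`print(a)` → prints [3, 8, 8, 855]
`print(b)` → prints [3, 8, 8]

Answer:
[3, 8, 8, 855]
[3, 8, 8]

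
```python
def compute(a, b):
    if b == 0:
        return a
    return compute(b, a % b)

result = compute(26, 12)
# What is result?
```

compute(26, 12) -> compute(12, 2) -> compute(2, 0) -> 2

Answer: 2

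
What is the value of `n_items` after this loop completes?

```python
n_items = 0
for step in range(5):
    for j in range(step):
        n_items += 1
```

Triangle number: 0+1+2+...+4
`n_items` takes the values: 0 → 1 → 2 → 3 → 4 → 5 → 6 → 7 → 8 → 9 → 10

Answer: 10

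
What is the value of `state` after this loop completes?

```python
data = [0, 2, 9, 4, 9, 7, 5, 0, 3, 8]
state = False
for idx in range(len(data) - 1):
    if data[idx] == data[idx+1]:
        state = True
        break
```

Check consecutive duplicates in [0, 2, 9, 4, 9, 7, 5, 0, 3, 8]
`state` takes the values: False

Answer: False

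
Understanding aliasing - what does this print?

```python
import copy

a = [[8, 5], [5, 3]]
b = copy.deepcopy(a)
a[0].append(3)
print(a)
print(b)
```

Key concept: deep copy is fully independent.
Step by step:
`a = [[8, 5], [5, 3]]` → a = [[8, 5], [5, 3]]
`b = copy.deepcopy(a)` → b = [[8, 5], [5, 3]]
`a[0].append(3)` → a = [[8, 5, 3], [5, 3]]
`print(a)` → prints [[8, 5, 3], [5, 3]]
`print(b)` → prints [[8, 5], [5, 3]]

Answer:
[[8, 5, 3], [5, 3]]
[[8, 5], [5, 3]]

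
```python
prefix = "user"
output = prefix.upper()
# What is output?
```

Trace:
`prefix = "user"` → prefix = 'user'
`output = prefix.upper()` → output = 'USER'
So output = 'USER'

Answer: 'USER'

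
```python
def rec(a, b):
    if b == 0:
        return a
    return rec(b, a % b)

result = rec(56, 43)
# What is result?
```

rec(56, 43) -> rec(43, 13) -> rec(13, 4) -> rec(4, 1) -> rec(1, 0) -> 1

Answer: 1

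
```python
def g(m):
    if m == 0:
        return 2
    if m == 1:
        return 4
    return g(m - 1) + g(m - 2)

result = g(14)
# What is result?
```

Build up from base cases: g(0)=2, g(1)=4, g(2)=6, g(3)=10, g(4)=16, g(5)=26, g(6)=42, ..., g(14)=1974

Answer: 1974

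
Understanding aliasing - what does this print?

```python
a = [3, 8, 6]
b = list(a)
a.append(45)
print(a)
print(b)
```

Key concept: list() constructor creates copy.
Step by step:
`a = [3, 8, 6]` → a = [3, 8, 6]
`b = list(a)` → b = [3, 8, 6]
`a.append(45)` → a = [3, 8, 6, 45]
`print(a)` → prints [3, 8, 6, 45]
`print(b)` → prints [3, 8, 6]

Answer:
[3, 8, 6, 45]
[3, 8, 6]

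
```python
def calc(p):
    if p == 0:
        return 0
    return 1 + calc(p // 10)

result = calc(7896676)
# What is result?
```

Count of digits of 7896676: 7

Answer: 7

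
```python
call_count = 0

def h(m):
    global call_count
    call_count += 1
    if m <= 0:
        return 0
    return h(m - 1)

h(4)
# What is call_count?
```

Linear recursion stepping by 1: 5 calls from m=4 down to ≤0.

Answer: 5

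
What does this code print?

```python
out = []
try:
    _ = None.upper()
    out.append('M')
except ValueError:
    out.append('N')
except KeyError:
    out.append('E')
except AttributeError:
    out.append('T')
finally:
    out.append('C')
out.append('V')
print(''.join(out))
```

Execution trace: 'T' (except AttributeError) → 'C' (finally) → 'V' (after the try/except). Output: TCV

Answer: TCV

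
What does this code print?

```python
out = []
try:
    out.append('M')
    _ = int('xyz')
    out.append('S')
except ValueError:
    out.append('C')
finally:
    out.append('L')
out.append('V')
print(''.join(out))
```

Execution trace: 'M' (try body) → 'C' (except ValueError) → 'L' (finally) → 'V' (after the try/except). Output: MCLV

Answer: MCLV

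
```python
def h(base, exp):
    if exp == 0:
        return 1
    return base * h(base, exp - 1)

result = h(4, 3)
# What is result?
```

h(4, 3) = 4 * 4 * 4 = 64

Answer: 64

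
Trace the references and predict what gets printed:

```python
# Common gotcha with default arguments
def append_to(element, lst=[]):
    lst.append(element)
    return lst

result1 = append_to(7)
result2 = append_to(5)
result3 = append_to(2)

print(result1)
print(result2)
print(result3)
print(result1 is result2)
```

Key concept: mutable default argument gotcha.
Step by step:
`result1 = append_to(7)` → result1 = [7]
`result2 = append_to(5)` → result1 = [7, 5] (same object as result2); result2 = [7, 5] (same object as result1)
`result3 = append_to(2)` → result1 = [7, 5, 2] (same object as result2, result3); result2 = [7, 5, 2] (same object as result1, result3); result3 = [7, 5, 2] (same object as result1, result2)
`print(result1)` → prints [7, 5, 2]
`print(result2)` → prints [7, 5, 2]
`print(result3)` → prints [7, 5, 2]
`print(result1 is result2)` → prints True

Answer:
[7, 5, 2]
[7, 5, 2]
[7, 5, 2]
True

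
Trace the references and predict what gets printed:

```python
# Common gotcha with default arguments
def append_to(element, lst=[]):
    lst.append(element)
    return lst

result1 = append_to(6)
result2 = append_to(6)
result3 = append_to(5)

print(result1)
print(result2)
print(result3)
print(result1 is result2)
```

Key concept: mutable default argument gotcha.
Step by step:
`result1 = append_to(6)` → result1 = [6]
`result2 = append_to(6)` → result1 = [6, 6] (same object as result2); result2 = [6, 6] (same object as result1)
`result3 = append_to(5)` → result1 = [6, 6, 5] (same object as result2, result3); result2 = [6, 6, 5] (same object as result1, result3); result3 = [6, 6, 5] (same object as result1, result2)
`print(result1)` → prints [6, 6, 5]
`print(result2)` → prints [6, 6, 5]
`print(result3)` → prints [6, 6, 5]
`print(result1 is result2)` → prints True

Answer:
[6, 6, 5]
[6, 6, 5]
[6, 6, 5]
True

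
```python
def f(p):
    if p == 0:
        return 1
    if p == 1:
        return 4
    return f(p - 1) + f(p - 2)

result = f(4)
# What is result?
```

Build up from base cases: f(0)=1, f(1)=4, f(2)=5, f(3)=9, f(4)=14

Answer: 14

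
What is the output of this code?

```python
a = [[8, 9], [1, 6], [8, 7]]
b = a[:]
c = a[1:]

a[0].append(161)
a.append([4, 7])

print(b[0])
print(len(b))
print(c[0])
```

Key concept: slice with nested mutation.
Step by step:
`a = [[8, 9], [1, 6], [8, 7]]` → a = [[8, 9], [1, 6], [8, 7]]
`b = a[:]` → b = [[8, 9], [1, 6], [8, 7]]
`c = a[1:]` → c = [[1, 6], [8, 7]]
`a[0].append(161)` → a = [[8, 9, 161], [1, 6], [8, 7]]; b = [[8, 9, 161], [1, 6], [8, 7]]
`a.append([4, 7])` → a = [[8, 9, 161], [1, 6], [8, 7], [4, 7]]
`print(b[0])` → prints [8, 9, 161]
`print(len(b))` → prints 3
`print(c[0])` → prints [1, 6]

Answer:
[8, 9, 161]
3
[1, 6]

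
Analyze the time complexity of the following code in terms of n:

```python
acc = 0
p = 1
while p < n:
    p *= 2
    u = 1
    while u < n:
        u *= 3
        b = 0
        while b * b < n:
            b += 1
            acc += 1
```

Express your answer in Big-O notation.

Each loop level contributes: log n × log n × √n. Multiplying the contributions gives O(√n log² n).

Answer: O(√n log² n)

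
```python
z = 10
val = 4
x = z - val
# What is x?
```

Trace:
`z = 10` → z = 10
`val = 4` → val = 4
`x = z - val` → x = 6
So x = 6

Answer: 6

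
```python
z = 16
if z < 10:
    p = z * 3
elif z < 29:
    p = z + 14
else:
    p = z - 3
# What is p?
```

Trace:
`z = 16` → z = 16
`if z < 10: ...` → z < 10 is False, z < 29 is True → p = 30
So p = 30

Answer: 30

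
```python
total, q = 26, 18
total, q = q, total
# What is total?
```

Trace:
`total, q = 26, 18` → total = 26; q = 18
`total, q = q, total` → total = 18; q = 26
So total = 18

Answer: 18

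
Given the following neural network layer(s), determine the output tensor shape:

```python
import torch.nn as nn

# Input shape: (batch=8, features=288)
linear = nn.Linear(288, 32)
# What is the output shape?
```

Input: (8, 288) -> Output: (8, 32)

Answer: (8, 32)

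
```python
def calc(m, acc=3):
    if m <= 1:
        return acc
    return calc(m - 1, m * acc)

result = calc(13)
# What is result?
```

Accumulator trace (n, acc): (13, 3) -> (12, 39) -> (11, 468) -> (10, 5148) -> (9, 51480) -> (8, 463320) -> (7, 3706560) -> (6, 25945920) -> (5, 155675520) -> (4, 778377600) -> (3, 3113510400) -> (2, 9340531200) -> (1, 18681062400) -> return 18681062400

Answer: 18681062400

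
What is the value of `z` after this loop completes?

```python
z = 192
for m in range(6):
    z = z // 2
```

Halve 6 times: 192 // 2^6 = 3
`z` takes the values: 192 → 96 → 48 → 24 → 12 → 6 → 3

Answer: 3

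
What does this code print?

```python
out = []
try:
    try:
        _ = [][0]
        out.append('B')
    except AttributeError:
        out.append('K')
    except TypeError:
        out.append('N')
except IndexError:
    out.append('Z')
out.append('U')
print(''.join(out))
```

Execution trace: 'Z' (outer except IndexError) → 'U' (after the try/except). Output: ZU

Answer: ZU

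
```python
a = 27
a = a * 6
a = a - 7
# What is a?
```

Trace:
`a = 27` → a = 27
`a = a * 6` → a = 162
`a = a - 7` → a = 155
So a = 155

Answer: 155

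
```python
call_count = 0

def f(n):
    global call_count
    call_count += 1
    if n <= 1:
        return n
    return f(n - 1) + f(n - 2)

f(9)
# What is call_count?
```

Calls(n) = 1 + Calls(n-1) + Calls(n-2); Calls(0)=Calls(1)=1. For n=9 this gives 109.

Answer: 109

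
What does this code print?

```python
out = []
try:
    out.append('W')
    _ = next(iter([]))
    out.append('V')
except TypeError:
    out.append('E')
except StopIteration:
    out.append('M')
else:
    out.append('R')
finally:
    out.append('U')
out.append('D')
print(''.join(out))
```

Execution trace: 'W' (try body) → 'M' (except StopIteration) → 'U' (finally) → 'D' (after the try/except). Output: WMUD

Answer: WMUD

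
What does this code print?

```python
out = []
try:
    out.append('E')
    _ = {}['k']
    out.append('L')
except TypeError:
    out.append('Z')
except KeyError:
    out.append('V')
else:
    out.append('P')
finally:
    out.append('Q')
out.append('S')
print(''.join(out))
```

Execution trace: 'E' (try body) → 'V' (except KeyError) → 'Q' (finally) → 'S' (after the try/except). Output: EVQS

Answer: EVQS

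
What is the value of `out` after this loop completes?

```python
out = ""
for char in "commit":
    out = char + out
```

Reverse 'commit'
`out` takes the values: "" → "c" → "oc" → "moc" → "mmoc" → "immoc" → "timmoc"

Answer: "timmoc"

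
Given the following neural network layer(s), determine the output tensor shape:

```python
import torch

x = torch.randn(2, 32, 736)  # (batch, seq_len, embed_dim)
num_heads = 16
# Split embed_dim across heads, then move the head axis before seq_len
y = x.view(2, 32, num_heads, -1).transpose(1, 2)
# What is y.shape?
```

Input: (2, 32, 736) -> head_dim = 736 // 16 = 46; after view: (2, 32, 16, 46) -> after transpose(1, 2): (2, 16, 32, 46) -> Output: (2, 16, 32, 46)

Answer: (2, 16, 32, 46)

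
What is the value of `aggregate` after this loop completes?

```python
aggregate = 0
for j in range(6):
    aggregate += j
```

Sum of 0 to 5 = 15
`aggregate` takes the values: 0 → 1 → 3 → 6 → 10 → 15

Answer: 15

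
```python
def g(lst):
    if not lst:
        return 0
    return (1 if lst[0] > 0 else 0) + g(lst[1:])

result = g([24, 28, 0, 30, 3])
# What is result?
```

Count of positive elements in [24, 28, 0, 30, 3] = 4

Answer: 4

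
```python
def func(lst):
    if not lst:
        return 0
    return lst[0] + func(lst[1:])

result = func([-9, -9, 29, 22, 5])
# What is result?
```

(-9) + (-9) + 29 + 22 + 5 + 0 = 38

Answer: 38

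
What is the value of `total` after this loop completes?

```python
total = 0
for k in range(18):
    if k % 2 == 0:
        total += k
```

Sum of even numbers 0 to 17
`total` takes the values: 0 → 2 → 6 → 12 → 20 → 30 → 42 → 56 → 72

Answer: 72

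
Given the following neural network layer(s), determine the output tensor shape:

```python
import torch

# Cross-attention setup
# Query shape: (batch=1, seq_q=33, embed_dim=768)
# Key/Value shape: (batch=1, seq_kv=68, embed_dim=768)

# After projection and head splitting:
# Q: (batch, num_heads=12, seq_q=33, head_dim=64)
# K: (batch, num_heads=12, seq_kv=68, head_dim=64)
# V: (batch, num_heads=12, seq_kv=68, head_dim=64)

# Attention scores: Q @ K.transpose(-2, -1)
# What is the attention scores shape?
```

Input: (1, 33, 768) -> Output: (1, 12, 33, 68)

Answer: (1, 12, 33, 68)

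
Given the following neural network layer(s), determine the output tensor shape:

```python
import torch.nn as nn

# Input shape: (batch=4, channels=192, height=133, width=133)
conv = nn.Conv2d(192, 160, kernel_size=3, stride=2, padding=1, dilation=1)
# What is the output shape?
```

Input: (4, 192, 133, 133) -> Output: (4, 160, 67, 67)

Answer: (4, 160, 67, 67)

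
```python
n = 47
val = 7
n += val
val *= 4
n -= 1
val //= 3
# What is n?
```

Trace:
`n = 47` → n = 47
`val = 7` → val = 7
`n += val` → n = 54
`val *= 4` → val = 28
`n -= 1` → n = 53
`val //= 3` → val = 9
So n = 53

Answer: 53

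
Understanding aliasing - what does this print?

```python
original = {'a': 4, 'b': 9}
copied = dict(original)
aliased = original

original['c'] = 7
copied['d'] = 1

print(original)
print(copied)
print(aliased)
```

Key concept: dict() creates copy, assignment creates alias.
Step by step:
`original = {'a': 4, 'b': 9}` → original = {'a': 4, 'b': 9}
`copied = dict(original)` → copied = {'a': 4, 'b': 9}
`aliased = original` → aliased = {'a': 4, 'b': 9} (same object as original)
`original['c'] = 7` → original = {'a': 4, 'b': 9, 'c': 7} (same object as aliased); aliased = {'a': 4, 'b': 9, 'c': 7} (same object as original)
`copied['d'] = 1` → copied = {'a': 4, 'b': 9, 'd': 1}
`print(original)` → prints {'a': 4, 'b': 9, 'c': 7}
`print(copied)` → prints {'a': 4, 'b': 9, 'd': 1}
`print(aliased)` → prints {'a': 4, 'b': 9, 'c': 7}

Answer:
{'a': 4, 'b': 9, 'c': 7}
{'a': 4, 'b': 9, 'd': 1}
{'a': 4, 'b': 9, 'c': 7}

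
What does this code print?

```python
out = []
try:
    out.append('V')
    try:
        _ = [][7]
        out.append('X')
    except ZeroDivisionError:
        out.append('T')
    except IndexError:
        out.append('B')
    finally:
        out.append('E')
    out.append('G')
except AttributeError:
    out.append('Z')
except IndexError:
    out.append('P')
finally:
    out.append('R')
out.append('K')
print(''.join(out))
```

Execution trace: 'V' (try body) → 'B' (inner except IndexError) → 'E' (inner finally) → 'G' (try body, no exception) → 'R' (finally) → 'K' (after the try/except). Output: VBEGRK

Answer: VBEGRK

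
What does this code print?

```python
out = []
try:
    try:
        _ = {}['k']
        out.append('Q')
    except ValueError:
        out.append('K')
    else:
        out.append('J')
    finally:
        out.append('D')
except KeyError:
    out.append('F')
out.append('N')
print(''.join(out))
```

Execution trace: 'D' (finally) → 'F' (outer except KeyError) → 'N' (after the try/except). Output: DFN

Answer: DFN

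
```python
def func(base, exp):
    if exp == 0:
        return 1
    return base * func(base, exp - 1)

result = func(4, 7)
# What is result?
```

func(4, 7) = 4 * 4 * 4 * 4 * 4 * 4 * 4 = 16384

Answer: 16384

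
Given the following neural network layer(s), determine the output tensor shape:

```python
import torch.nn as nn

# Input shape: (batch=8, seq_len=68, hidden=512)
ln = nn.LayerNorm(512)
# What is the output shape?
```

Input: (8, 68, 512) -> Output: (8, 68, 512)

Answer: (8, 68, 512)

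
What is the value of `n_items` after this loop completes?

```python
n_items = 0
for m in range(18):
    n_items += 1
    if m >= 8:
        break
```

Loop breaks when m reaches 8, n_items is 9
`n_items` takes the values: 0 → 1 → 2 → 3 → 4 → 5 → 6 → 7 → 8 → 9

Answer: 9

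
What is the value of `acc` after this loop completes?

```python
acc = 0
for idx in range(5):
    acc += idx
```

Sum of 0 to 4 = 10
`acc` takes the values: 0 → 1 → 3 → 6 → 10

Answer: 10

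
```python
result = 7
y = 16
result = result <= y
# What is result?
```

Trace:
`result = 7` → result = 7
`y = 16` → y = 16
`result = result <= y` → result = True
So result = True

Answer: True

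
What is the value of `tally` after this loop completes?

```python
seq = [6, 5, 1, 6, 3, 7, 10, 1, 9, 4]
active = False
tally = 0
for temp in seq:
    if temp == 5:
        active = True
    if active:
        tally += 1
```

Count elements after first 5 in [6, 5, 1, 6, 3, 7, 10, 1, 9, 4]
`tally` takes the values: 0 → 1 → 2 → 3 → 4 → 5 → 6 → 7 → 8 → 9

Answer: 9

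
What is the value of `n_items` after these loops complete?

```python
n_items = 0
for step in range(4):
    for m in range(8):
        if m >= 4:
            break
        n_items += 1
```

Inner breaks at 4, outer runs 4 times
`n_items` takes the values: 0 → 1 → 2 → 3 → 4 → 5 → 6 → 7 → 8 → 9 → 10 → 11 → 12 → 13 → 14 → 15 → 16

Answer: 16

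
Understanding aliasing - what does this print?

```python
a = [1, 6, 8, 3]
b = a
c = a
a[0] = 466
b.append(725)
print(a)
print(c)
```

Key concept: multiple aliases.
Step by step:
`a = [1, 6, 8, 3]` → a = [1, 6, 8, 3]
`b = a` → b = [1, 6, 8, 3] (same object as a)
`c = a` → c = [1, 6, 8, 3] (same object as a, b)
`a[0] = 466` → a = [466, 6, 8, 3] (same object as b, c); b = [466, 6, 8, 3] (same object as a, c); c = [466, 6, 8, 3] (same object as a, b)
`b.append(725)` → a = [466, 6, 8, 3, 725] (same object as b, c); b = [466, 6, 8, 3, 725] (same object as a, c); c = [466, 6, 8, 3, 725] (same object as a, b)
`print(a)` → prints [466, 6, 8, 3, 725]
`print(c)` → prints [466, 6, 8, 3, 725]

Answer:
[466, 6, 8, 3, 725]
[466, 6, 8, 3, 725]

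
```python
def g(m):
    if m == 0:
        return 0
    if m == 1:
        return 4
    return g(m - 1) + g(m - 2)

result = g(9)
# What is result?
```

Build up from base cases: g(0)=0, g(1)=4, g(2)=4, g(3)=8, g(4)=12, g(5)=20, g(6)=32, ..., g(9)=136

Answer: 136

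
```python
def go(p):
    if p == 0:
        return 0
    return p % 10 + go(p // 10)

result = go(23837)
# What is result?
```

Sum of digits of 23837: 7 + 3 + 8 + 3 + 2 = 23

Answer: 23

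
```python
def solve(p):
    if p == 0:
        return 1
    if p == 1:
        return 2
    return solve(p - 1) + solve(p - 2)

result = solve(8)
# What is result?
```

Build up from base cases: solve(0)=1, solve(1)=2, solve(2)=3, solve(3)=5, solve(4)=8, solve(5)=13, solve(6)=21, ..., solve(8)=55

Answer: 55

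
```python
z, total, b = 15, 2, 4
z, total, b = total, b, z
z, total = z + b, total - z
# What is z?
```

Trace:
`z, total, b = 15, 2, 4` → z = 15; total = 2; b = 4
`z, total, b = total, b, z` → z = 2; total = 4; b = 15
`z, total = z + b, total - z` → z = 17; total = 2
So z = 17

Answer: 17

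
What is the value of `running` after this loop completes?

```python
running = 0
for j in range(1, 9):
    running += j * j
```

Sum of squares 1² to 8² = 204
`running` takes the values: 0 → 1 → 5 → 14 → 30 → 55 → 91 → 140 → 204

Answer: 204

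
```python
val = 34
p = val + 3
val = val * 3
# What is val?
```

Trace:
`val = 34` → val = 34
`p = val + 3` → p = 37
`val = val * 3` → val = 102
So val = 102

Answer: 102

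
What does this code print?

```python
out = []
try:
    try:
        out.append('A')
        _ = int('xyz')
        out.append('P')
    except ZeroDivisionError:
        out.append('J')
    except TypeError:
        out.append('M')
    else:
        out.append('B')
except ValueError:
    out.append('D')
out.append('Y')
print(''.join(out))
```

Execution trace: 'A' (inner try body) → 'D' (outer except ValueError) → 'Y' (after the try/except). Output: ADY

Answer: ADY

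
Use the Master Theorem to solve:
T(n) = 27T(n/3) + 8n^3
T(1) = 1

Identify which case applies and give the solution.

a=27, b=3, f(n)=8n^3. log_3(27) = 3. Since c=3 = 3, Case 2 applies: T(n) = Θ(n^log_b(a) · log n) = O(n^3 log n).

Answer: O(n^3 log n) - Case 2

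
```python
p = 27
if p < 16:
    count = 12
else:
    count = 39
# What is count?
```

Trace:
`p = 27` → p = 27
`if p < 16: ...` → p < 16 is False, take else branch → count = 39
So count = 39

Answer: 39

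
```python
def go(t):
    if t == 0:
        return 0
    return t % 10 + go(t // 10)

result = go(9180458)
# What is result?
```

Sum of digits of 9180458: 8 + 5 + 4 + 0 + 8 + 1 + 9 = 35

Answer: 35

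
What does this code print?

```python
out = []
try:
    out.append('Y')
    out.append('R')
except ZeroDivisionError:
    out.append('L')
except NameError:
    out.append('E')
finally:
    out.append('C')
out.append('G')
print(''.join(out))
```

Execution trace: 'Y' (try body) → 'R' (try body, no exception) → 'C' (finally) → 'G' (after the try/except). Output: YRCG

Answer: YRCG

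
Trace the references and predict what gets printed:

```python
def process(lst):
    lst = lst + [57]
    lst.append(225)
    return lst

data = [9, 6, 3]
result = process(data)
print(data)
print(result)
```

Key concept: rebinding parameter vs mutation.
Step by step:
`data = [9, 6, 3]` → data = [9, 6, 3]
`result = process(data)` → result = [9, 6, 3, 57, 225]
`print(data)` → prints [9, 6, 3]
`print(result)` → prints [9, 6, 3, 57, 225]

Answer:
[9, 6, 3]
[9, 6, 3, 57, 225]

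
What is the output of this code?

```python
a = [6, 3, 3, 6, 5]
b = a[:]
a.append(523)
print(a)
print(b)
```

Key concept: slice [:] creates copy.
Step by step:
`a = [6, 3, 3, 6, 5]` → a = [6, 3, 3, 6, 5]
`b = a[:]` → b = [6, 3, 3, 6, 5]
`a.append(523)` → a = [6, 3, 3, 6, 5, 523]
`print(a)` → prints [6, 3, 3, 6, 5, 523]
`print(b)` → prints [6, 3, 3, 6, 5]

Answer:
[6, 3, 3, 6, 5, 523]
[6, 3, 3, 6, 5]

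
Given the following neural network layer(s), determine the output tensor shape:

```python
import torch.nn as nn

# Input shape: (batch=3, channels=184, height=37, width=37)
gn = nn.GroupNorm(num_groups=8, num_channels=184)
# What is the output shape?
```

Input: (3, 184, 37, 37) -> Output: (3, 184, 37, 37)

Answer: (3, 184, 37, 37)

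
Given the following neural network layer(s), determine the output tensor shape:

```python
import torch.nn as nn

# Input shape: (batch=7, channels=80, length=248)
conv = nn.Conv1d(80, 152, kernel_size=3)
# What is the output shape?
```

Input: (7, 80, 248) -> Output: (7, 152, 246)

Answer: (7, 152, 246)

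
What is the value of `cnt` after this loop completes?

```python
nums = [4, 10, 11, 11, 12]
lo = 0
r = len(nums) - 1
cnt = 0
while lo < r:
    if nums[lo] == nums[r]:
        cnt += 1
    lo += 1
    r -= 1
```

Count matching pairs from ends
`cnt` takes the values: 0

Answer: 0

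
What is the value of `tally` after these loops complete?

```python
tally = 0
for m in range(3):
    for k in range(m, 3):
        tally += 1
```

Upper triangle: 3 + 2 + ... + 1
`tally` takes the values: 0 → 1 → 2 → 3 → 4 → 5 → 6

Answer: 6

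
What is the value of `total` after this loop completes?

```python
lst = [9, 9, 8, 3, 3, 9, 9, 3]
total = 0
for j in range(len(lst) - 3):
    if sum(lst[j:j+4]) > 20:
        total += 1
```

Count windows with sum > 20
`total` takes the values: 0 → 1 → 2 → 3 → 4 → 5

Answer: 5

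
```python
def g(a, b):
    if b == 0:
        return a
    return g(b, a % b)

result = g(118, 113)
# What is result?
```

g(118, 113) -> g(113, 5) -> g(5, 3) -> g(3, 2) -> g(2, 1) -> g(1, 0) -> 1

Answer: 1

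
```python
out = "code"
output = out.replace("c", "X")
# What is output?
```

Trace:
`out = "code"` → out = 'code'
`output = out.replace("c", "X")` → output = 'Xode'
So output = 'Xode'

Answer: 'Xode'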